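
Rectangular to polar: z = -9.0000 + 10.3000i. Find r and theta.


r = sqrt(81+106.09) = sqrt(187.09) = 13.6781
theta = atan2(10.3, -9) = 131.1465 degrees

r = 13.6781, theta = 131.1465 degrees


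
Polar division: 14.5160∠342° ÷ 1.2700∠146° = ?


r = 14.5160 / 1.2700 = 11.4299
theta = 342° - 146° = 196° = 196° (mod 360)

11.4299 cis(196°)


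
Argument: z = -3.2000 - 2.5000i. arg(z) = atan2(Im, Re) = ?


Re = -3.2, Im = -2.5
arg = atan2(-2.5, -3.2) = -142.0013 degrees

arg(z) = -142.0013 degrees


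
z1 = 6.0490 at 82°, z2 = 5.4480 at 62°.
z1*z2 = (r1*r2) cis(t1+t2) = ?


r = 6.0490 * 5.4480 = 32.9550
theta = 82° + 62° = 144° = 144° (mod 360)

32.9550 cis(144°)


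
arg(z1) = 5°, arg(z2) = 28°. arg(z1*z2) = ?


arg(z1*z2) = 5° + 28° = 33°
Normalized to (-180°, 180°]: 33°

33°


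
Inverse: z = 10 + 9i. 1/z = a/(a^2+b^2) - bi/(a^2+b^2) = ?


|z|^2 = 100+81 = 181
1/z = (10 - 9i)/181

1/z = 0.0552 - 0.0497i


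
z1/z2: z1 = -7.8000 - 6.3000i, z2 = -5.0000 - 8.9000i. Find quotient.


Conjugate of z2 = -5.0000 + 8.9000i
Numerator: (-7.8000 - 6.3000i)(-5.0000 + 8.9000i) = 95.0700 - 37.9200i
Denominator: (-5)^2 + (-8.9)^2 = 104.21
Result = (95.0700 - 37.9200i)/104.21

0.9123 - 0.3639i


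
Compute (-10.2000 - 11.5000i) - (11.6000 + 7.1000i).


Real: -10.2 - 11.6 = -21.8
Imag: -11.5 - 7.1 = -18.6

-21.8000 - 18.6000i


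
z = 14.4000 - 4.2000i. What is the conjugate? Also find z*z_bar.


z_bar = 14.4000 + 4.2000i
z*z_bar = 14.4^2 + (-4.2)^2 = 207.36 + 17.64 = 225

z_bar = 14.4000 + 4.2000i, z*z_bar = 225


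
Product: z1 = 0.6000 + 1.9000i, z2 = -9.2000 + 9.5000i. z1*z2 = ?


Real = 0.6*(-9.2) - 1.9*9.5 = -5.52 - 18.05 = -23.57
Imag = 0.6*9.5 - (9.2)*1.9 = 5.7 - (17.48) = -11.78

-23.5700 - 11.7800i


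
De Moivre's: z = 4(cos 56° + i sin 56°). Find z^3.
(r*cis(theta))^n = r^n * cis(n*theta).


r^3 = 4^3 = 64
n*theta = 3*56° = 168° = 168° (mod 360)
a = 64*cos(168°) = -62.6014
b = 64*sin(168°) = 13.3063

64 cis(168°) = -62.6014 + 13.3063i


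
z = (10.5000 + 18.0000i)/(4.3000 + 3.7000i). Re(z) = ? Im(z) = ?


Multiply by conjugate: (10.5000 + 18.0000i)(4.3000 - 3.7000i) / (4.3^2 + 3.7^2)
Numerator real = 10.5*4.3 + 18*3.7 = 111.75
Numerator imag = 18*4.3 - 10.5*3.7 = 38.55
Denominator = 32.18
Re(z) = 111.75/32.18 = 3.4727
Im(z) = 38.55/32.18 = 1.1979

Re(z) = 3.4727, Im(z) = 1.1979


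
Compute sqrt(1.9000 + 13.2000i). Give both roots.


|z| = sqrt(3.61+174.24) = 13.3360
sqrt((|z|+a)/2) = sqrt((13.3360+1.9)/2) = sqrt(7.6180) = 2.7601
sqrt((|z|-a)/2) = sqrt((13.3360-1.9)/2) = sqrt(5.7180) = 2.3912

±(2.7601 + 2.3912i) i.e. 2.7601 + 2.3912i and -2.7601 - 2.3912i


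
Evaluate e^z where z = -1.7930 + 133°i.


e^-1.7930 = 0.16646
cos(133°) = -0.682
sin(133°) = 0.7314
Real = 0.16646*(-0.682) = -0.1135
Imag = 0.16646*0.7314 = 0.1217

-0.1135 + 0.1217i


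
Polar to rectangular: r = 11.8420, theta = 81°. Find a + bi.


a = 11.8420*cos(81°) = 11.8420*0.156434 = 1.8525
b = 11.8420*sin(81°) = 11.8420*0.98769 = 11.6962

1.8525 + 11.6962i


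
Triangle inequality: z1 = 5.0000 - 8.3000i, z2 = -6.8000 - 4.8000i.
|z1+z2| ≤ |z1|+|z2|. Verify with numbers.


|z1| = sqrt(5^2 + (-8.3)^2) = sqrt(93.89) = 9.6897
|z2| = sqrt((-6.8)^2 + (-4.8)^2) = sqrt(69.28) = 8.3235
z1+z2 = -1.8000 - 13.1000i
|z1+z2| = sqrt(174.85) = 13.2231
|z1|+|z2| = 9.6897 + 8.3235 = 18.0132

|z1+z2| = 13.2231 ≤ |z1|+|z2| = 18.0132 (verified)


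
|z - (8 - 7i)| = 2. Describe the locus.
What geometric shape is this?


|z - z0| = r is a circle with center z0 and radius r.
Center = (8, -7), radius = 2

Circle with center (8, -7) and radius 2


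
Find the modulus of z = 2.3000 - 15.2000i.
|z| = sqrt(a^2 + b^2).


|z| = sqrt(2.3^2 + (-15.2)^2) = sqrt(5.29 + 231.04) = sqrt(236.33) = 15.3730

|z| = 15.3730


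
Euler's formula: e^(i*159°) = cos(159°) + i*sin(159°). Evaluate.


cos(159°) = -0.9336
sin(159°) = 0.3584

e^(i*159°) = -0.9336 + 0.3584i


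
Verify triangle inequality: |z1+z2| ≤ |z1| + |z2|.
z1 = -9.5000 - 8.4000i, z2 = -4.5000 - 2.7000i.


|z1| = sqrt((-9.5)^2 + (-8.4)^2) = sqrt(160.81) = 12.6811
|z2| = sqrt((-4.5)^2 + (-2.7)^2) = sqrt(27.54) = 5.2479
z1+z2 = -14.0000 - 11.1000i
|z1+z2| = sqrt(319.21) = 17.8664
|z1|+|z2| = 12.6811 + 5.2479 = 17.9290

|z1+z2| = 17.8664 ≤ |z1|+|z2| = 17.9290 (verified)


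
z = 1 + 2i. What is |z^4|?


|z| = sqrt(1+4) = sqrt(5) = 2.2361
|z^4| = |z|^4 = (sqrt(5))^4 = 5^2 = 25

|z^4| = 25


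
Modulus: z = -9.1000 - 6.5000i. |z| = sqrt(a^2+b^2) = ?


|z| = sqrt((-9.1)^2 + (-6.5)^2) = sqrt(82.81 + 42.25) = sqrt(125.06) = 11.1830

|z| = 11.1830


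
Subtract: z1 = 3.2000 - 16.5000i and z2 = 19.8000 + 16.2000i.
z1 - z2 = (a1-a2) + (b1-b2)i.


Real: 3.2 - 19.8 = -16.6
Imag: -16.5 - 16.2 = -32.7

-16.6000 - 32.7000i


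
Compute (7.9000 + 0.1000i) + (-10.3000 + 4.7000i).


Real: 7.9 - 10.3 = -2.4
Imag: 0.1 + 4.7 = 4.8

-2.4000 + 4.8000i


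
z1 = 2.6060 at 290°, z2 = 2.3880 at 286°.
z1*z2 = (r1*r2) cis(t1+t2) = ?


r = 2.6060 * 2.3880 = 6.2231
theta = 290° + 286° = 576° = 216° (mod 360)

6.2231 cis(216°)


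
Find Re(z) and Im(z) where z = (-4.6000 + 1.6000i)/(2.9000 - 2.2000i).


Multiply by conjugate: (-4.6000 + 1.6000i)(2.9000 + 2.2000i) / (2.9^2 + (-2.2)^2)
Numerator real = -4.6*2.9 + 1.6*(-2.2) = -16.86
Numerator imag = 1.6*2.9 - (-4.6)*(-2.2) = -5.48
Denominator = 13.25
Re(z) = -16.86/13.25 = -1.2725
Im(z) = -5.48/13.25 = -0.4136

Re(z) = -1.2725, Im(z) = -0.4136


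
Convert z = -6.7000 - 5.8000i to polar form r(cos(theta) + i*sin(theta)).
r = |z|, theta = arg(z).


r = sqrt(44.89+33.64) = sqrt(78.53) = 8.8617
theta = atan2(-5.8, -6.7) = -139.1182 degrees

r = 8.8617, theta = -139.1182 degrees


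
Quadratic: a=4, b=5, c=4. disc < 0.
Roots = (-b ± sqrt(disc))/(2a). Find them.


disc = 5^2 - 4*4*4 = 25 - 64 = -39
sqrt(|disc|) = sqrt(39) = 6.2450
Real part = -5/(2*4) = -0.6250
Imag part = 6.2450/(2*4) = 0.7806

-0.6250 ± 0.7806i


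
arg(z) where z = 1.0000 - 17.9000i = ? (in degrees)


Re = 1, Im = -17.9
arg = atan2(-17.9, 1) = -86.8024 degrees

arg(z) = -86.8024 degrees


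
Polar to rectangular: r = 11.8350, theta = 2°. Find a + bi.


a = 11.8350*cos(2°) = 11.8350*0.99939 = 11.8278
b = 11.8350*sin(2°) = 11.8350*0.0349 = 0.4130

11.8278 + 0.4130i


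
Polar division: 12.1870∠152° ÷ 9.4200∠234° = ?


r = 12.1870 / 9.4200 = 1.2937
theta = 152° - 234° = -82° = 278° (mod 360)

1.2937 cis(278°)


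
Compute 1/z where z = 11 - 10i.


|z|^2 = 121+100 = 221
1/z = (11 + 10i)/221

1/z = 0.0498 + 0.0452i


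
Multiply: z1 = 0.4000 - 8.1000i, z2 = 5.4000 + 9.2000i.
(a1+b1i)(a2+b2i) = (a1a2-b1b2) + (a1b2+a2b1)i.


Real = 0.4*5.4 - (-8.1)*9.2 = 2.16 - (-74.52) = 76.68
Imag = 0.4*9.2 + 5.4*(-8.1) = 3.68 - (43.74) = -40.06

76.6800 - 40.0600i


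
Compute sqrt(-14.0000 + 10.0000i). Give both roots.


|z| = sqrt(196+100) = 17.2047
sqrt((|z|+a)/2) = sqrt((17.2047+(-14))/2) = sqrt(1.6023) = 1.2658
sqrt((|z|-a)/2) = sqrt((17.2047-(-14))/2) = sqrt(15.6023) = 3.9500

±(1.2658 + 3.9500i) i.e. 1.2658 + 3.9500i and -1.2658 - 3.9500i


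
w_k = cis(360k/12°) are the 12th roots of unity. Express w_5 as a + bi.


Angle = 360*5/12 = 150°
a = cos(150°) = -0.8660
b = sin(150°) = 0.5000

-0.8660 + 0.5000i


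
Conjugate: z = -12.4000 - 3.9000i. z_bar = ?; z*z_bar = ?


z_bar = -12.4000 + 3.9000i
z*z_bar = (-12.4)^2 + (-3.9)^2 = 153.76 + 15.21 = 168.97

z_bar = -12.4000 + 3.9000i, z*z_bar = 168.97


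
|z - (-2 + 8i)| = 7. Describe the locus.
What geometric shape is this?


|z - z0| = r is a circle with center z0 and radius r.
Center = (-2, 8), radius = 7

Circle with center (-2, 8) and radius 7


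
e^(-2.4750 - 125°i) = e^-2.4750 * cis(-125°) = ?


e^-2.4750 = 0.08416
cos(-125°) = -0.5736
sin(-125°) = -0.8192
Real = 0.08416*(-0.5736) = -0.0483
Imag = 0.08416*(-0.8192) = -0.0689

-0.0483 - 0.0689i


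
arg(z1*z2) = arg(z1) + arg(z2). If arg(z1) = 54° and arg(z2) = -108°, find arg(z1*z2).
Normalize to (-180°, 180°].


arg(z1*z2) = 54° - 108° = -54°
Normalized to (-180°, 180°]: -54°

-54°


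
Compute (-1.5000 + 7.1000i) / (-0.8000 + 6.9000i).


Conjugate of z2 = -0.8000 - 6.9000i
Numerator: (-1.5000 + 7.1000i)(-0.8000 - 6.9000i) = 50.1900 + 4.6700i
Denominator: (-0.8)^2 + 6.9^2 = 48.25
Result = (50.1900 + 4.6700i)/48.25

1.0402 + 0.0968i


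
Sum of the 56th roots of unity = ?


The sum of all 56th roots of unity is 0.
Geometric series: (1 - w^56)/(1 - w) = (1-1)/(1-w) = 0 since w^56 = 1, w ≠ 1.
Alternatively: coefficient of z^55 in z^56 - 1 is 0.

0


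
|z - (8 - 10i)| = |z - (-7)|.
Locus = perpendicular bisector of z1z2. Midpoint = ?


Equal distances means the locus is the perpendicular bisector of z1 and z2.
Midpoint = ((8+(-7))/2, (-10+0)/2) = (0.5000, -5.0000)

Perpendicular bisector through (0.5000, -5.0000)


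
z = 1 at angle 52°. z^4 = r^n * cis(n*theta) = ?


r^4 = 1^4 = 1
n*theta = 4*52° = 208° = 208° (mod 360)
a = 1*cos(208°) = -0.8829
b = 1*sin(208°) = -0.4695

1 cis(208°) = -0.8829 - 0.4695i


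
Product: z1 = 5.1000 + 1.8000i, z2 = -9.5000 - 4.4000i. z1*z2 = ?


Real = 5.1*(-9.5) - 1.8*(-4.4) = -48.45 - (-7.92) = -40.53
Imag = 5.1*(-4.4) - (9.5)*1.8 = -22.44 - (17.1) = -39.54

-40.5300 - 39.5400i


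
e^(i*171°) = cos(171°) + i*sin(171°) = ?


cos(171°) = -0.9877
sin(171°) = 0.1564

e^(i*171°) = -0.9877 + 0.1564i


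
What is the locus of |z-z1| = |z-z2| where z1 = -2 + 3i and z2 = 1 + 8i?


Equal distances means the locus is the perpendicular bisector of z1 and z2.
Midpoint = ((-2+1)/2, (3+8)/2) = (-0.5000, 5.5000)

Perpendicular bisector through (-0.5000, 5.5000)


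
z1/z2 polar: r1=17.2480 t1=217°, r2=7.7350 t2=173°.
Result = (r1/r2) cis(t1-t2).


r = 17.2480 / 7.7350 = 2.2299
theta = 217° - 173° = 44° = 44° (mod 360)

2.2299 cis(44°)


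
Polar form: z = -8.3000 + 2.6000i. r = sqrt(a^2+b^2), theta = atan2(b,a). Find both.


r = sqrt(68.89+6.76) = sqrt(75.65) = 8.6977
theta = atan2(2.6, -8.3) = 162.6067 degrees

r = 8.6977, theta = 162.6067 degrees


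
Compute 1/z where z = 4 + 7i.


|z|^2 = 16+49 = 65
1/z = (4 - 7i)/65

1/z = 0.0615 - 0.1077i


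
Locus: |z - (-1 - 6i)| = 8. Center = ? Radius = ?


|z - z0| = r is a circle with center z0 and radius r.
Center = (-1, -6), radius = 8

Circle with center (-1, -6) and radius 8


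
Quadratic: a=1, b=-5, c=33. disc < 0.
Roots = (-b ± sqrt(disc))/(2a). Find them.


disc = (-5)^2 - 4*1*33 = 25 - 132 = -107
sqrt(|disc|) = sqrt(107) = 10.3441
Real part = 5/(2*1) = 2.5000
Imag part = 10.3441/(2*1) = 5.1720

2.5000 ± 5.1720i


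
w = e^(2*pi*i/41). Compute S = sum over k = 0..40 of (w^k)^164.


The roots are w_k = w^k with w = e^(2*pi*i/41), and (w^k)^164 = (w^164)^k.
So S = 1 + u + u^2 + ... + u^(40) with u = w^164.
164 = 4*41 + 0, so 164 is a multiple of 41 and u = (w^41)^4 = 1.
Every one of the 41 terms equals 1: S = 41

S = 41


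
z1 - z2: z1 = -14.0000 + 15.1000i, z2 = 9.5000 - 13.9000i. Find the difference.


Real: -14 - 9.5 = -23.5
Imag: 15.1 + 13.9 = 29

-23.5000 + 29.0000i


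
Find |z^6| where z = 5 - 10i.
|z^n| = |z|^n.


|z| = sqrt(25+100) = sqrt(125) = 11.1803
|z^6| = |z|^6 = (sqrt(125))^6 = 125^3 = 1953125

|z^6| = 1953125


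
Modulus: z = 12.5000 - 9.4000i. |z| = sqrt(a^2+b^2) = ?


|z| = sqrt(12.5^2 + (-9.4)^2) = sqrt(156.25 + 88.36) = sqrt(244.61) = 15.6400

|z| = 15.6400


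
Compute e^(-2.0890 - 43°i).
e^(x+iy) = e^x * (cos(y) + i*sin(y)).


e^-2.0890 = 0.1238
cos(-43°) = 0.7314
sin(-43°) = -0.682
Real = 0.1238*0.7314 = 0.0905
Imag = 0.1238*(-0.682) = -0.0844

0.0905 - 0.0844i


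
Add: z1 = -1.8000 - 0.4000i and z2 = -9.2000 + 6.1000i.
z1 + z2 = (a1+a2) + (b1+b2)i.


Real: -1.8 - 9.2 = -11
Imag: -0.4 + 6.1 = 5.7

-11.0000 + 5.7000i


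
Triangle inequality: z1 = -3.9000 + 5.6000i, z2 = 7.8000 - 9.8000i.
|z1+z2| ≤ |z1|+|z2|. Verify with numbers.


|z1| = sqrt((-3.9)^2 + 5.6^2) = sqrt(46.57) = 6.8242
|z2| = sqrt(7.8^2 + (-9.8)^2) = sqrt(156.88) = 12.5252
z1+z2 = 3.9000 - 4.2000i
|z1+z2| = sqrt(32.85) = 5.7315
|z1|+|z2| = 6.8242 + 12.5252 = 19.3494

|z1+z2| = 5.7315 ≤ |z1|+|z2| = 19.3494 (verified)


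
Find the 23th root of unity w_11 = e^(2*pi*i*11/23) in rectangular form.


Angle = 360*11/23 = 172.1739°
a = cos(172.1739°) = -0.9907
b = sin(172.1739°) = 0.1362

-0.9907 + 0.1362i


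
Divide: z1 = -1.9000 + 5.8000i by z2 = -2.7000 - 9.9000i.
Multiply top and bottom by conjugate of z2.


Conjugate of z2 = -2.7000 + 9.9000i
Numerator: (-1.9000 + 5.8000i)(-2.7000 + 9.9000i) = -52.2900 - 34.4700i
Denominator: (-2.7)^2 + (-9.9)^2 = 105.3
Result = (-52.2900 - 34.4700i)/105.3

-0.4966 - 0.3274i


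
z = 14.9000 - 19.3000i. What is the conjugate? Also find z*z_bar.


z_bar = 14.9000 + 19.3000i
z*z_bar = 14.9^2 + (-19.3)^2 = 222.01 + 372.49 = 594.5

z_bar = 14.9000 + 19.3000i, z*z_bar = 594.5


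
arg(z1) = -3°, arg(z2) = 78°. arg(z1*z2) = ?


arg(z1*z2) = -3° + 78° = 75°
Normalized to (-180°, 180°]: 75°

75°


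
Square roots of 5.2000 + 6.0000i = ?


|z| = sqrt(27.04+36) = 7.9398
sqrt((|z|+a)/2) = sqrt((7.9398+5.2)/2) = sqrt(6.5699) = 2.5632
sqrt((|z|-a)/2) = sqrt((7.9398-5.2)/2) = sqrt(1.3699) = 1.1704

±(2.5632 + 1.1704i) i.e. 2.5632 + 1.1704i and -2.5632 - 1.1704i


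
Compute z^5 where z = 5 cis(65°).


r^5 = 5^5 = 3125
n*theta = 5*65° = 325° = 325° (mod 360)
a = 3125*cos(325°) = 2559.8501
b = 3125*sin(325°) = -1792.4264

3125 cis(325°) = 2559.8501 - 1792.4264i


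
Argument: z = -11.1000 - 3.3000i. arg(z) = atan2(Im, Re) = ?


Re = -11.1, Im = -3.3
arg = atan2(-3.3, -11.1) = -163.4429 degrees

arg(z) = -163.4429 degrees


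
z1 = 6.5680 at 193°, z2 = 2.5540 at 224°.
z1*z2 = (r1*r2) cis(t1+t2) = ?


r = 6.5680 * 2.5540 = 16.7747
theta = 193° + 224° = 417° = 57° (mod 360)

16.7747 cis(57°)


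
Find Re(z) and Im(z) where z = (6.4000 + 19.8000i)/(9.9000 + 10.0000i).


Multiply by conjugate: (6.4000 + 19.8000i)(9.9000 - 10.0000i) / (9.9^2 + 10^2)
Numerator real = 6.4*9.9 + 19.8*10 = 261.36
Numerator imag = 19.8*9.9 - 6.4*10 = 132.02
Denominator = 198.01
Re(z) = 261.36/198.01 = 1.3199
Im(z) = 132.02/198.01 = 0.6667

Re(z) = 1.3199, Im(z) = 0.6667


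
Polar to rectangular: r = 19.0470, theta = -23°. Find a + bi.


a = 19.0470*cos(-23°) = 19.0470*0.920505 = 17.5329
b = 19.0470*sin(-23°) = 19.0470*(-0.390731) = -7.4423

17.5329 - 7.4423i


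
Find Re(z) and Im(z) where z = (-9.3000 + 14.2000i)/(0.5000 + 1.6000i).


Multiply by conjugate: (-9.3000 + 14.2000i)(0.5000 - 1.6000i) / (0.5^2 + 1.6^2)
Numerator real = -9.3*0.5 + 14.2*1.6 = 18.07
Numerator imag = 14.2*0.5 - (-9.3)*1.6 = 21.98
Denominator = 2.81
Re(z) = 18.07/2.81 = 6.4306
Im(z) = 21.98/2.81 = 7.8221

Re(z) = 6.4306, Im(z) = 7.8221


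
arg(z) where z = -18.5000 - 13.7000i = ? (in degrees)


Re = -18.5, Im = -13.7
arg = atan2(-13.7, -18.5) = -143.4786 degrees

arg(z) = -143.4786 degrees


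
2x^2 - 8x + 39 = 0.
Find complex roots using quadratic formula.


disc = (-8)^2 - 4*2*39 = 64 - 312 = -248
sqrt(|disc|) = sqrt(248) = 15.7480
Real part = 8/(2*2) = 2.0000
Imag part = 15.7480/(2*2) = 3.9370

2.0000 ± 3.9370i


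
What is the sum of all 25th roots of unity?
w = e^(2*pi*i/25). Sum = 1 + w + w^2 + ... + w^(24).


The sum of all 25th roots of unity is 0.
Geometric series: (1 - w^25)/(1 - w) = (1-1)/(1-w) = 0 since w^25 = 1, w ≠ 1.
Alternatively: coefficient of z^24 in z^25 - 1 is 0.

0


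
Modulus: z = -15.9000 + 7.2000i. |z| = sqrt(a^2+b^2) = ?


|z| = sqrt((-15.9)^2 + 7.2^2) = sqrt(252.81 + 51.84) = sqrt(304.65) = 17.4542

|z| = 17.4542


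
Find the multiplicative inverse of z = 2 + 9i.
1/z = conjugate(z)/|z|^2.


|z|^2 = 4+81 = 85
1/z = (2 - 9i)/85

1/z = 0.0235 - 0.1059i


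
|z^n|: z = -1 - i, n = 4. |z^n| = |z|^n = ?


|z| = sqrt(1+1) = sqrt(2) = 1.4142
|z^4| = |z|^4 = (sqrt(2))^4 = 2^2 = 4

|z^4| = 4


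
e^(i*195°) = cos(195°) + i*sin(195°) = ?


cos(195°) = -0.9659
sin(195°) = -0.2588

e^(i*195°) = -0.9659 - 0.2588i


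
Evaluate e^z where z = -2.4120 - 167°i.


e^-2.4120 = 0.0896
cos(-167°) = -0.9744
sin(-167°) = -0.225
Real = 0.0896*(-0.9744) = -0.0873
Imag = 0.0896*(-0.225) = -0.0202

-0.0873 - 0.0202i


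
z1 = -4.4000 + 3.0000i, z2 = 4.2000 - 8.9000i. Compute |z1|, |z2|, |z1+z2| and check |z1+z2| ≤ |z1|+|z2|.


|z1| = sqrt((-4.4)^2 + 3^2) = sqrt(28.36) = 5.3254
|z2| = sqrt(4.2^2 + (-8.9)^2) = sqrt(96.85) = 9.8412
z1+z2 = -0.2000 - 5.9000i
|z1+z2| = sqrt(34.85) = 5.9034
|z1|+|z2| = 5.3254 + 9.8412 = 15.1666

|z1+z2| = 5.9034 ≤ |z1|+|z2| = 15.1666 (verified)


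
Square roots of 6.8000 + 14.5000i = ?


|z| = sqrt(46.24+210.25) = 16.0153
sqrt((|z|+a)/2) = sqrt((16.0153+6.8)/2) = sqrt(11.4077) = 3.3775
sqrt((|z|-a)/2) = sqrt((16.0153-6.8)/2) = sqrt(4.6077) = 2.1465

±(3.3775 + 2.1465i) i.e. 3.3775 + 2.1465i and -3.3775 - 2.1465i


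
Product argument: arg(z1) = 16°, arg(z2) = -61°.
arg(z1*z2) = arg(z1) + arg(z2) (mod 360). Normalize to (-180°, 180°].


arg(z1*z2) = 16° - 61° = -45°
Normalized to (-180°, 180°]: -45°

-45°


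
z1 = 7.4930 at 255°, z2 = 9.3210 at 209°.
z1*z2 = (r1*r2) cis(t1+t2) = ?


r = 7.4930 * 9.3210 = 69.8423
theta = 255° + 209° = 464° = 104° (mod 360)

69.8423 cis(104°)


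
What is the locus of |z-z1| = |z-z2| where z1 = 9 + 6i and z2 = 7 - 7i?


Equal distances means the locus is the perpendicular bisector of z1 and z2.
Midpoint = ((9+7)/2, (6+(-7))/2) = (8.0000, -0.5000)

Perpendicular bisector through (8.0000, -0.5000)


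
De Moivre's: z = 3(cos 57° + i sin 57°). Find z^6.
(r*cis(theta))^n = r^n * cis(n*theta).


r^6 = 3^6 = 729
n*theta = 6*57° = 342° = 342° (mod 360)
a = 729*cos(342°) = 693.3202
b = 729*sin(342°) = -225.2734

729 cis(342°) = 693.3202 - 225.2734i


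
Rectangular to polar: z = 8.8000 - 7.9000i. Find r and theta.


r = sqrt(77.44+62.41) = sqrt(139.85) = 11.8258
theta = atan2(-7.9, 8.8) = -41.9152 degrees

r = 11.8258, theta = -41.9152 degrees


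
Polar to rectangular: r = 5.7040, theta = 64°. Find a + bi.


a = 5.7040*cos(64°) = 5.7040*0.43837 = 2.5005
b = 5.7040*sin(64°) = 5.7040*0.89879 = 5.1267

2.5005 + 5.1267i


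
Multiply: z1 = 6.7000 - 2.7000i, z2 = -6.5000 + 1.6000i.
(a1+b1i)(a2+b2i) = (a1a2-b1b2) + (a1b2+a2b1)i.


Real = 6.7*(-6.5) - (-2.7)*1.6 = -43.55 - (-4.32) = -39.23
Imag = 6.7*1.6 - (6.5)*(-2.7) = 10.72 + 17.55 = 28.27

-39.2300 + 28.2700i


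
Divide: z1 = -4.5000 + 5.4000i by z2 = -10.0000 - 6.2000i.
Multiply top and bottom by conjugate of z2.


Conjugate of z2 = -10.0000 + 6.2000i
Numerator: (-4.5000 + 5.4000i)(-10.0000 + 6.2000i) = 11.5200 - 81.9000i
Denominator: (-10)^2 + (-6.2)^2 = 138.44
Result = (11.5200 - 81.9000i)/138.44

0.0832 - 0.5916i


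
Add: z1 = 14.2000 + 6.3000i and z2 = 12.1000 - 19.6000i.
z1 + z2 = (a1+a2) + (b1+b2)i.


Real: 14.2 + 12.1 = 26.3
Imag: 6.3 - 19.6 = -13.3

26.3000 - 13.3000i


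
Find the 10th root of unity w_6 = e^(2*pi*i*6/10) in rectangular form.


Angle = 360*6/10 = 216°
a = cos(216°) = -0.8090
b = sin(216°) = -0.5878

-0.8090 - 0.5878i


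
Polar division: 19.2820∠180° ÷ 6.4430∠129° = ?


r = 19.2820 / 6.4430 = 2.9927
theta = 180° - 129° = 51° = 51° (mod 360)

2.9927 cis(51°)


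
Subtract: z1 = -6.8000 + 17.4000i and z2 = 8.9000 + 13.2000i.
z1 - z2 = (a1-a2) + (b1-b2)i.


Real: -6.8 - 8.9 = -15.7
Imag: 17.4 - 13.2 = 4.2

-15.7000 + 4.2000i


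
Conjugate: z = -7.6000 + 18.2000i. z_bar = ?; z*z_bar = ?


z_bar = -7.6000 - 18.2000i
z*z_bar = (-7.6)^2 + 18.2^2 = 57.76 + 331.24 = 389

z_bar = -7.6000 - 18.2000i, z*z_bar = 389


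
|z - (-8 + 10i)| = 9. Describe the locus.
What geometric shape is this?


|z - z0| = r is a circle with center z0 and radius r.
Center = (-8, 10), radius = 9

Circle with center (-8, 10) and radius 9


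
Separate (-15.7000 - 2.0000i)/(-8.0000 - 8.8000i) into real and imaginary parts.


Multiply by conjugate: (-15.7000 - 2.0000i)(-8.0000 + 8.8000i) / ((-8)^2 + (-8.8)^2)
Numerator real = -15.7*(-8) - (2)*(-8.8) = 143.2
Numerator imag = -2*(-8) - (-15.7)*(-8.8) = -122.16
Denominator = 141.44
Re(z) = 143.2/141.44 = 1.0124
Im(z) = -122.16/141.44 = -0.8637

Re(z) = 1.0124, Im(z) = -0.8637


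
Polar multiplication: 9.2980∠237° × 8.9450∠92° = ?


r = 9.2980 * 8.9450 = 83.1706
theta = 237° + 92° = 329° = 329° (mod 360)

83.1706 cis(329°)


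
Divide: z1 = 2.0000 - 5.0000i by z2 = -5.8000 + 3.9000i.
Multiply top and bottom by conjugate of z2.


Conjugate of z2 = -5.8000 - 3.9000i
Numerator: (2.0000 - 5.0000i)(-5.8000 - 3.9000i) = -31.1000 + 21.2000i
Denominator: (-5.8)^2 + 3.9^2 = 48.85
Result = (-31.1000 + 21.2000i)/48.85

-0.6366 + 0.4340i


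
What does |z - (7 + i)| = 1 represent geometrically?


|z - z0| = r is a circle with center z0 and radius r.
Center = (7, 1), radius = 1

Circle with center (7, 1) and radius 1


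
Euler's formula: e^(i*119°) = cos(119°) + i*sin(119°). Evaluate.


cos(119°) = -0.4848
sin(119°) = 0.8746

e^(i*119°) = -0.4848 + 0.8746i


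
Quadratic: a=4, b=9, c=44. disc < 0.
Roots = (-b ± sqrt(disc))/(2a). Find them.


disc = 9^2 - 4*4*44 = 81 - 704 = -623
sqrt(|disc|) = sqrt(623) = 24.9600
Real part = -9/(2*4) = -1.1250
Imag part = 24.9600/(2*4) = 3.1200

-1.1250 ± 3.1200i


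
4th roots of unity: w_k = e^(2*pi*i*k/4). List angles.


The 4th roots of unity are cis(360k/4°) for k=0..3
Angle step = 360/4 = 90°
Primitive root: cis(90°)
Primitive root = 0 + 1.0000i

4 roots at angles: 0°, 90°, 180°, 270°


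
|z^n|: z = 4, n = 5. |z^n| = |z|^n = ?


|z| = sqrt(16+0) = sqrt(16) = 4
|z^5| = |z|^5 = 4^5 = 1024

|z^5| = 1024


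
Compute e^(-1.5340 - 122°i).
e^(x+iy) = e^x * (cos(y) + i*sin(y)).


e^-1.5340 = 0.2157
cos(-122°) = -0.5299
sin(-122°) = -0.848
Real = 0.2157*(-0.5299) = -0.1143
Imag = 0.2157*(-0.848) = -0.1829

-0.1143 - 0.1829i


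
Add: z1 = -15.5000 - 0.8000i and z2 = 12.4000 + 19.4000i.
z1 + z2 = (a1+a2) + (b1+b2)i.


Real: -15.5 + 12.4 = -3.1
Imag: -0.8 + 19.4 = 18.6

-3.1000 + 18.6000i


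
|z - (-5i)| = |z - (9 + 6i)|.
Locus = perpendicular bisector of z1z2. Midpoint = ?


Equal distances means the locus is the perpendicular bisector of z1 and z2.
Midpoint = ((0+9)/2, (-5+6)/2) = (4.5000, 0.5000)

Perpendicular bisector through (4.5000, 0.5000)


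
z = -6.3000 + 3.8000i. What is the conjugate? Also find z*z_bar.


z_bar = -6.3000 - 3.8000i
z*z_bar = (-6.3)^2 + 3.8^2 = 39.69 + 14.44 = 54.13

z_bar = -6.3000 - 3.8000i, z*z_bar = 54.13


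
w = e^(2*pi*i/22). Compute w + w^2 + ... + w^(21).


With w = e^(2*pi*i/22), all 22 of the 22th roots of unity w^0 = 1, w, ..., w^(21) sum to 0: 1 + w + ... + w^(21) = (1 - w^22)/(1 - w) = 0 since w^22 = 1, w ≠ 1.
Removing the root 1: w + w^2 + ... + w^(21) = 0 - 1 = -1

Sum = -1


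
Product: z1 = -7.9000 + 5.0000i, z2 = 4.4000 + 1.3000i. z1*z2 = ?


Real = -7.9*4.4 - 5*1.3 = -34.76 - 6.5 = -41.26
Imag = -7.9*1.3 + 4.4*5 = -10.27 + 22 = 11.73

-41.2600 + 11.7300i


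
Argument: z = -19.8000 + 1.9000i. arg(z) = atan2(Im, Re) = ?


Re = -19.8, Im = 1.9
arg = atan2(1.9, -19.8) = 174.5187 degrees

arg(z) = 174.5187 degrees


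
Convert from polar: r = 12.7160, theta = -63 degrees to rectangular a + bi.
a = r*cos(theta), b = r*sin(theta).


a = 12.7160*cos(-63°) = 12.7160*0.45399 = 5.7729
b = 12.7160*sin(-63°) = 12.7160*(-0.891) = -11.3300

5.7729 - 11.3300i


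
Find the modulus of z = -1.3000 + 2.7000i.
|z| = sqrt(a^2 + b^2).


|z| = sqrt((-1.3)^2 + 2.7^2) = sqrt(1.69 + 7.29) = sqrt(8.98) = 2.9967

|z| = 2.9967


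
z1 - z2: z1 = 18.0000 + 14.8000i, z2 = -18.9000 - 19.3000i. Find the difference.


Real: 18 + 18.9 = 36.9
Imag: 14.8 + 19.3 = 34.1

36.9000 + 34.1000i


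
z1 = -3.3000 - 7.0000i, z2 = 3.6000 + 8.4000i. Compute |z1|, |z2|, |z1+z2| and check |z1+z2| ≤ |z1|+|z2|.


|z1| = sqrt((-3.3)^2 + (-7)^2) = sqrt(59.89) = 7.7389
|z2| = sqrt(3.6^2 + 8.4^2) = sqrt(83.52) = 9.1389
z1+z2 = 0.3000 + 1.4000i
|z1+z2| = sqrt(2.05) = 1.4318
|z1|+|z2| = 7.7389 + 9.1389 = 16.8778

|z1+z2| = 1.4318 ≤ |z1|+|z2| = 16.8778 (verified)


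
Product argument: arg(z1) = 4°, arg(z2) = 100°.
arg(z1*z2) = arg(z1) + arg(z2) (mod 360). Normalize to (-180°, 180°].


arg(z1*z2) = 4° + 100° = 104°
Normalized to (-180°, 180°]: 104°

104°


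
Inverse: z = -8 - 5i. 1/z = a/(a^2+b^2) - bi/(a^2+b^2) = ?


|z|^2 = 64+25 = 89
1/z = (-8 + 5i)/89

1/z = -0.0899 + 0.0562i


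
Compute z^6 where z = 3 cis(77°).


r^6 = 3^6 = 729
n*theta = 6*77° = 462° = 102° (mod 360)
a = 729*cos(102°) = -151.5676
b = 729*sin(102°) = 713.0696

729 cis(102°) = -151.5676 + 713.0696i


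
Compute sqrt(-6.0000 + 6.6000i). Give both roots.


|z| = sqrt(36+43.56) = 8.9196
sqrt((|z|+a)/2) = sqrt((8.9196+(-6))/2) = sqrt(1.4598) = 1.2082
sqrt((|z|-a)/2) = sqrt((8.9196-(-6))/2) = sqrt(7.4598) = 2.7313

±(1.2082 + 2.7313i) i.e. 1.2082 + 2.7313i and -1.2082 - 2.7313i


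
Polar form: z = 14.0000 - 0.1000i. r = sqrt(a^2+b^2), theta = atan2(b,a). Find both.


r = sqrt(196+0.01) = sqrt(196.01) = 14.0004
theta = atan2(-0.1, 14) = -0.4092 degrees

r = 14.0004, theta = -0.4092 degrees


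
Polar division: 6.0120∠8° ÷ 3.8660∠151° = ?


r = 6.0120 / 3.8660 = 1.5551
theta = 8° - 151° = -143° = 217° (mod 360)

1.5551 cis(217°)


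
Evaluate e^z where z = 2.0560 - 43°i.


e^2.0560 = 7.81465
cos(-43°) = 0.731354
sin(-43°) = -0.682
Real = 7.81465*0.731354 = 5.7153
Imag = 7.81465*(-0.682) = -5.3296

5.7153 - 5.3296i


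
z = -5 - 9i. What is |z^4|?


|z| = sqrt(25+81) = sqrt(106) = 10.2956
|z^4| = |z|^4 = (sqrt(106))^4 = 106^2 = 11236

|z^4| = 11236


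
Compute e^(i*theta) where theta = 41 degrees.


cos(41°) = 0.7547
sin(41°) = 0.6561

e^(i*41°) = 0.7547 + 0.6561i


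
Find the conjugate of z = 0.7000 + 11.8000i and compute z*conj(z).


z_bar = 0.7000 - 11.8000i
z*z_bar = 0.7^2 + 11.8^2 = 0.49 + 139.24 = 139.73

z_bar = 0.7000 - 11.8000i, z*z_bar = 139.73


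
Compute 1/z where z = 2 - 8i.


|z|^2 = 4+64 = 68
1/z = (2 + 8i)/68

1/z = 0.0294 + 0.1176i


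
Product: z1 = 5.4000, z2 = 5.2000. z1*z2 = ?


Real = 5.4*5.2 - 0*0 = 28.08 - 0 = 28.08
Imag = 5.4*0 + 5.2*0 = 0 + 0 = 0

28.0800


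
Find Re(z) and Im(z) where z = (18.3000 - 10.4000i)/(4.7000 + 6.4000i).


Multiply by conjugate: (18.3000 - 10.4000i)(4.7000 - 6.4000i) / (4.7^2 + 6.4^2)
Numerator real = 18.3*4.7 - (10.4)*6.4 = 19.45
Numerator imag = -10.4*4.7 - 18.3*6.4 = -166
Denominator = 63.05
Re(z) = 19.45/63.05 = 0.3085
Im(z) = -166/63.05 = -2.6328

Re(z) = 0.3085, Im(z) = -2.6328


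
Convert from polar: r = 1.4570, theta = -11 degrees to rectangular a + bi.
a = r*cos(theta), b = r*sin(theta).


a = 1.4570*cos(-11°) = 1.4570*0.9816 = 1.4302
b = 1.4570*sin(-11°) = 1.4570*(-0.1908) = -0.2780

1.4302 - 0.2780i


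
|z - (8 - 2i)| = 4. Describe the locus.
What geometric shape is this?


|z - z0| = r is a circle with center z0 and radius r.
Center = (8, -2), radius = 4

Circle with center (8, -2) and radius 4


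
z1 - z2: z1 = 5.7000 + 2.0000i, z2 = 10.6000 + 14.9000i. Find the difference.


Real: 5.7 - 10.6 = -4.9
Imag: 2 - 14.9 = -12.9

-4.9000 - 12.9000i


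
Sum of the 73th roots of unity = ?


The sum of all 73th roots of unity is 0.
Geometric series: (1 - w^73)/(1 - w) = (1-1)/(1-w) = 0 since w^73 = 1, w ≠ 1.
Alternatively: coefficient of z^72 in z^73 - 1 is 0.

0


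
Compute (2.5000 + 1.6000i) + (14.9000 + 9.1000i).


Real: 2.5 + 14.9 = 17.4
Imag: 1.6 + 9.1 = 10.7

17.4000 + 10.7000i


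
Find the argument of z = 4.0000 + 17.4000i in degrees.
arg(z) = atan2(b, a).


Re = 4, Im = 17.4
arg = atan2(17.4, 4) = 77.0535 degrees

arg(z) = 77.0535 degrees


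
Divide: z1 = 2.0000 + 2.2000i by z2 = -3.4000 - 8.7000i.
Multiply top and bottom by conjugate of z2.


Conjugate of z2 = -3.4000 + 8.7000i
Numerator: (2.0000 + 2.2000i)(-3.4000 + 8.7000i) = -25.9400 + 9.9200i
Denominator: (-3.4)^2 + (-8.7)^2 = 87.25
Result = (-25.9400 + 9.9200i)/87.25

-0.2973 + 0.1137i


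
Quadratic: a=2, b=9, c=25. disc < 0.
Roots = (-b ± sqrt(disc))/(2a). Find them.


disc = 9^2 - 4*2*25 = 81 - 200 = -119
sqrt(|disc|) = sqrt(119) = 10.9087
Real part = -9/(2*2) = -2.2500
Imag part = 10.9087/(2*2) = 2.7272

-2.2500 ± 2.7272i


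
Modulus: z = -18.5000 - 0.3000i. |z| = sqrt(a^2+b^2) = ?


|z| = sqrt((-18.5)^2 + (-0.3)^2) = sqrt(342.25 + 0.09) = sqrt(342.34) = 18.5024

|z| = 18.5024


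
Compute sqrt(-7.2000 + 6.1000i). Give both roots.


|z| = sqrt(51.84+37.21) = 9.4366
sqrt((|z|+a)/2) = sqrt((9.4366+(-7.2))/2) = sqrt(1.1183) = 1.0575
sqrt((|z|-a)/2) = sqrt((9.4366-(-7.2))/2) = sqrt(8.3183) = 2.8841

±(1.0575 + 2.8841i) i.e. 1.0575 + 2.8841i and -1.0575 - 2.8841i


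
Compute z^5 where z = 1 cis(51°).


r^5 = 1^5 = 1
n*theta = 5*51° = 255° = 255° (mod 360)
a = 1*cos(255°) = -0.2588
b = 1*sin(255°) = -0.9659

1 cis(255°) = -0.2588 - 0.9659i


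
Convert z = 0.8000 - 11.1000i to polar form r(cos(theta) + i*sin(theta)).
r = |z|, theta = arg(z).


r = sqrt(0.64+123.21) = sqrt(123.85) = 11.1288
theta = atan2(-11.1, 0.8) = -85.8777 degrees

r = 11.1288, theta = -85.8777 degrees


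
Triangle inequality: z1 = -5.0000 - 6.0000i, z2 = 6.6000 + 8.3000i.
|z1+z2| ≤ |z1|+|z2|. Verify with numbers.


|z1| = sqrt((-5)^2 + (-6)^2) = sqrt(61) = 7.8102
|z2| = sqrt(6.6^2 + 8.3^2) = sqrt(112.45) = 10.6042
z1+z2 = 1.6000 + 2.3000i
|z1+z2| = sqrt(7.85) = 2.8018
|z1|+|z2| = 7.8102 + 10.6042 = 18.4144

|z1+z2| = 2.8018 ≤ |z1|+|z2| = 18.4144 (verified)


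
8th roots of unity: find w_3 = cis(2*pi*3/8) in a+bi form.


Angle = 360*3/8 = 135°
a = cos(135°) = -0.7071
b = sin(135°) = 0.7071

-0.7071 + 0.7071i


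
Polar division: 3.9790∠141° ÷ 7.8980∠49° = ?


r = 3.9790 / 7.8980 = 0.5038
theta = 141° - 49° = 92° = 92° (mod 360)

0.5038 cis(92°)


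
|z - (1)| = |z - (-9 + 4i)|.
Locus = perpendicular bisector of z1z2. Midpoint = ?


Equal distances means the locus is the perpendicular bisector of z1 and z2.
Midpoint = ((1+(-9))/2, (0+4)/2) = (-4.0000, 2.0000)

Perpendicular bisector through (-4.0000, 2.0000)


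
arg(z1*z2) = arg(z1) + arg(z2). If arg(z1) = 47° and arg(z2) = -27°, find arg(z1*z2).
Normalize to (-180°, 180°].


arg(z1*z2) = 47° - 27° = 20°
Normalized to (-180°, 180°]: 20°

20°


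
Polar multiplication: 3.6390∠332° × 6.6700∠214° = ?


r = 3.6390 * 6.6700 = 24.2721
theta = 332° + 214° = 546° = 186° (mod 360)

24.2721 cis(186°)


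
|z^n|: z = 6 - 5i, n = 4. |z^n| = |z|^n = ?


|z| = sqrt(36+25) = sqrt(61) = 7.8102
|z^4| = |z|^4 = (sqrt(61))^4 = 61^2 = 3721

|z^4| = 3721


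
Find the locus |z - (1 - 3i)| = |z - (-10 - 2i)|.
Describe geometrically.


Equal distances means the locus is the perpendicular bisector of z1 and z2.
Midpoint = ((1+(-10))/2, (-3+(-2))/2) = (-4.5000, -2.5000)

Perpendicular bisector through (-4.5000, -2.5000)


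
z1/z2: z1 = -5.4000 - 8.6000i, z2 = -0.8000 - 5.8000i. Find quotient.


Conjugate of z2 = -0.8000 + 5.8000i
Numerator: (-5.4000 - 8.6000i)(-0.8000 + 5.8000i) = 54.2000 - 24.4400i
Denominator: (-0.8)^2 + (-5.8)^2 = 34.28
Result = (54.2000 - 24.4400i)/34.28

1.5811 - 0.7130i


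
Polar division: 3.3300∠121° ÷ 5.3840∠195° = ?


r = 3.3300 / 5.3840 = 0.6185
theta = 121° - 195° = -74° = 286° (mod 360)

0.6185 cis(286°)


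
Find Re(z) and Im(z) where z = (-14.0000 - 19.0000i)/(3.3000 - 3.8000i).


Multiply by conjugate: (-14.0000 - 19.0000i)(3.3000 + 3.8000i) / (3.3^2 + (-3.8)^2)
Numerator real = -14*3.3 - (19)*(-3.8) = 26
Numerator imag = -19*3.3 - (-14)*(-3.8) = -115.9
Denominator = 25.33
Re(z) = 26/25.33 = 1.0265
Im(z) = -115.9/25.33 = -4.5756

Re(z) = 1.0265, Im(z) = -4.5756


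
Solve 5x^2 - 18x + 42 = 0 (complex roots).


disc = (-18)^2 - 4*5*42 = 324 - 840 = -516
sqrt(|disc|) = sqrt(516) = 22.7156
Real part = 18/(2*5) = 1.8000
Imag part = 22.7156/(2*5) = 2.2716

1.8000 ± 2.2716i


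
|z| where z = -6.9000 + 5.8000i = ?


|z| = sqrt((-6.9)^2 + 5.8^2) = sqrt(47.61 + 33.64) = sqrt(81.25) = 9.0139

|z| = 9.0139


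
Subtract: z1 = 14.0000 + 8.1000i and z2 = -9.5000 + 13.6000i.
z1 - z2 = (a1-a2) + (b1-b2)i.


Real: 14 + 9.5 = 23.5
Imag: 8.1 - 13.6 = -5.5

23.5000 - 5.5000i


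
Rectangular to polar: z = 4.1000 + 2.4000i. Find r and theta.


r = sqrt(16.81+5.76) = sqrt(22.57) = 4.7508
theta = atan2(2.4, 4.1) = 30.3432 degrees

r = 4.7508, theta = 30.3432 degrees


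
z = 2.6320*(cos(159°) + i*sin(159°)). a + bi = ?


a = 2.6320*cos(159°) = 2.6320*(-0.9336) = -2.4572
b = 2.6320*sin(159°) = 2.6320*0.35837 = 0.9432

-2.4572 + 0.9432i


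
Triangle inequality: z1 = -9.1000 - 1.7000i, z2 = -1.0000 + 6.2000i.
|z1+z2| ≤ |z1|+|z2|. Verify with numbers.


|z1| = sqrt((-9.1)^2 + (-1.7)^2) = sqrt(85.7) = 9.2574
|z2| = sqrt((-1)^2 + 6.2^2) = sqrt(39.44) = 6.2801
z1+z2 = -10.1000 + 4.5000i
|z1+z2| = sqrt(122.26) = 11.0571
|z1|+|z2| = 9.2574 + 6.2801 = 15.5375

|z1+z2| = 11.0571 ≤ |z1|+|z2| = 15.5375 (verified)


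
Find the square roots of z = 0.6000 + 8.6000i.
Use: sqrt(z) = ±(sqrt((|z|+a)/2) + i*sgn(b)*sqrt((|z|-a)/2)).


|z| = sqrt(0.36+73.96) = 8.6209
sqrt((|z|+a)/2) = sqrt((8.6209+0.6)/2) = sqrt(4.6105) = 2.1472
sqrt((|z|-a)/2) = sqrt((8.6209-0.6)/2) = sqrt(4.0105) = 2.0026

±(2.1472 + 2.0026i) i.e. 2.1472 + 2.0026i and -2.1472 - 2.0026i


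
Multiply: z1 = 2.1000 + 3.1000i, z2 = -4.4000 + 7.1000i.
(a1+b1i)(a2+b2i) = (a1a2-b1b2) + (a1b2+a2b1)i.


Real = 2.1*(-4.4) - 3.1*7.1 = -9.24 - 22.01 = -31.25
Imag = 2.1*7.1 - (4.4)*3.1 = 14.91 - (13.64) = 1.27

-31.2500 + 1.2700i


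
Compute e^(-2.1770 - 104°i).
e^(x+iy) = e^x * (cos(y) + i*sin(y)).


e^-2.1770 = 0.1134
cos(-104°) = -0.2419
sin(-104°) = -0.9703
Real = 0.1134*(-0.2419) = -0.0274
Imag = 0.1134*(-0.9703) = -0.1100

-0.0274 - 0.1100i


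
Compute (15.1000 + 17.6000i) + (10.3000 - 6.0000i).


Real: 15.1 + 10.3 = 25.4
Imag: 17.6 - 6 = 11.6

25.4000 + 11.6000i


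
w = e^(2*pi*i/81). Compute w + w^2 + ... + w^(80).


With w = e^(2*pi*i/81), all 81 of the 81th roots of unity w^0 = 1, w, ..., w^(80) sum to 0: 1 + w + ... + w^(80) = (1 - w^81)/(1 - w) = 0 since w^81 = 1, w ≠ 1.
Removing the root 1: w + w^2 + ... + w^(80) = 0 - 1 = -1

Sum = -1


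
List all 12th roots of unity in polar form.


The 12th roots of unity are cis(360k/12°) for k=0..11
Angle step = 360/12 = 30°
Primitive root: cis(30°)
Primitive root = 0.8660 + 0.5000i

12 roots at angles: 0°, 30°, 60°, 90°, 120°, 150°, 180°, 210°, 240°, 270°, 300°, 330°


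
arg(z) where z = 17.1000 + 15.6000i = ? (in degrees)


Re = 17.1, Im = 15.6
arg = atan2(15.6, 17.1) = 42.3736 degrees

arg(z) = 42.3736 degrees


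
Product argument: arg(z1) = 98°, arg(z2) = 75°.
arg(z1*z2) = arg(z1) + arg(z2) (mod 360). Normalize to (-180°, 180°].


arg(z1*z2) = 98° + 75° = 173°
Normalized to (-180°, 180°]: 173°

173°


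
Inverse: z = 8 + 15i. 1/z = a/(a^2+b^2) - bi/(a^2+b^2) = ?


|z|^2 = 64+225 = 289
1/z = (8 - 15i)/289

1/z = 0.0277 - 0.0519i


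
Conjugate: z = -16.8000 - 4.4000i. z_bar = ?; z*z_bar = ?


z_bar = -16.8000 + 4.4000i
z*z_bar = (-16.8)^2 + (-4.4)^2 = 282.24 + 19.36 = 301.6

z_bar = -16.8000 + 4.4000i, z*z_bar = 301.6


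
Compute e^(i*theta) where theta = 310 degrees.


cos(310°) = 0.6428
sin(310°) = -0.7660

e^(i*310°) = 0.6428 - 0.7660i


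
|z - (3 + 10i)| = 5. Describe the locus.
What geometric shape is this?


|z - z0| = r is a circle with center z0 and radius r.
Center = (3, 10), radius = 5

Circle with center (3, 10) and radius 5


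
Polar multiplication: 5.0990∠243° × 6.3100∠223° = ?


r = 5.0990 * 6.3100 = 32.1747
theta = 243° + 223° = 466° = 106° (mod 360)

32.1747 cis(106°)


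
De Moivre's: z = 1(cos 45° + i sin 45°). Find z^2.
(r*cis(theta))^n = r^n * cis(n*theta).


r^2 = 1^2 = 1
n*theta = 2*45° = 90° = 90° (mod 360)
a = 1*cos(90°) = 0
b = 1*sin(90°) = 1.0000

1 cis(90°) = 0 + 1.0000i


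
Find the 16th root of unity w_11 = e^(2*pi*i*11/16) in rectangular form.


Angle = 360*11/16 = 247.5°
a = cos(247.5°) = -0.3827
b = sin(247.5°) = -0.9239

-0.3827 - 0.9239i


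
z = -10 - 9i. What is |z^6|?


|z| = sqrt(100+81) = sqrt(181) = 13.4536
|z^6| = |z|^6 = (sqrt(181))^6 = 181^3 = 5929741

|z^6| = 5929741


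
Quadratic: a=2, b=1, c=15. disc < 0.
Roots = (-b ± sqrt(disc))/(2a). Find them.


disc = 1^2 - 4*2*15 = 1 - 120 = -119
sqrt(|disc|) = sqrt(119) = 10.9087
Real part = -1/(2*2) = -0.2500
Imag part = 10.9087/(2*2) = 2.7272

-0.2500 ± 2.7272i


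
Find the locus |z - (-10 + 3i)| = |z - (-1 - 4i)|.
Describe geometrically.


Equal distances means the locus is the perpendicular bisector of z1 and z2.
Midpoint = ((-10+(-1))/2, (3+(-4))/2) = (-5.5000, -0.5000)

Perpendicular bisector through (-5.5000, -0.5000)


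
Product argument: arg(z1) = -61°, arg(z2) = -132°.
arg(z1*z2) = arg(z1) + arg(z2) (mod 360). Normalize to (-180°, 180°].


arg(z1*z2) = -61° - 132° = -193°
Normalized to (-180°, 180°]: 167°

167°


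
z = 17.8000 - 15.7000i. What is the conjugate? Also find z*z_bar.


z_bar = 17.8000 + 15.7000i
z*z_bar = 17.8^2 + (-15.7)^2 = 316.84 + 246.49 = 563.33

z_bar = 17.8000 + 15.7000i, z*z_bar = 563.33


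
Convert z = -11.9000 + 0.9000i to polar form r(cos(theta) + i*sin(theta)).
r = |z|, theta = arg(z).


r = sqrt(141.61+0.81) = sqrt(142.42) = 11.9340
theta = atan2(0.9, -11.9) = 175.6749 degrees

r = 11.9340, theta = 175.6749 degrees


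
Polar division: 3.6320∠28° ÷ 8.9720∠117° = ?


r = 3.6320 / 8.9720 = 0.4048
theta = 28° - 117° = -89° = 271° (mod 360)

0.4048 cis(271°)


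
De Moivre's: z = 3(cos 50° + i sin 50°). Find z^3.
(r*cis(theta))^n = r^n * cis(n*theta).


r^3 = 3^3 = 27
n*theta = 3*50° = 150° = 150° (mod 360)
a = 27*cos(150°) = -23.3827
b = 27*sin(150°) = 13.5000

27 cis(150°) = -23.3827 + 13.5000i


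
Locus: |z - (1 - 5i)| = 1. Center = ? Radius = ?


|z - z0| = r is a circle with center z0 and radius r.
Center = (1, -5), radius = 1

Circle with center (1, -5) and radius 1


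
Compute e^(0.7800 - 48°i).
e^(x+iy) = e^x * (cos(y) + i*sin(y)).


e^0.7800 = 2.1815
cos(-48°) = 0.66913
sin(-48°) = -0.7431
Real = 2.1815*0.66913 = 1.4597
Imag = 2.1815*(-0.7431) = -1.6211

1.4597 - 1.6211i


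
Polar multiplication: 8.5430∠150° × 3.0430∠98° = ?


r = 8.5430 * 3.0430 = 25.9963
theta = 150° + 98° = 248° = 248° (mod 360)

25.9963 cis(248°)


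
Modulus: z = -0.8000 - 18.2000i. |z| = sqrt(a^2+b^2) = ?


|z| = sqrt((-0.8)^2 + (-18.2)^2) = sqrt(0.64 + 331.24) = sqrt(331.88) = 18.2176

|z| = 18.2176


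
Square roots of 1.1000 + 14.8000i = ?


|z| = sqrt(1.21+219.04) = 14.8408
sqrt((|z|+a)/2) = sqrt((14.8408+1.1)/2) = sqrt(7.9704) = 2.8232
sqrt((|z|-a)/2) = sqrt((14.8408-1.1)/2) = sqrt(6.8704) = 2.6211

±(2.8232 + 2.6211i) i.e. 2.8232 + 2.6211i and -2.8232 - 2.6211i


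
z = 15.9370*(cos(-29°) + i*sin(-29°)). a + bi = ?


a = 15.9370*cos(-29°) = 15.9370*0.87462 = 13.9388
b = 15.9370*sin(-29°) = 15.9370*(-0.48481) = -7.7264

13.9388 - 7.7264i


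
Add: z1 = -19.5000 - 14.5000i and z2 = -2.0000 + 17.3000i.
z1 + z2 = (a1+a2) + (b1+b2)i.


Real: -19.5 - 2 = -21.5
Imag: -14.5 + 17.3 = 2.8

-21.5000 + 2.8000i
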